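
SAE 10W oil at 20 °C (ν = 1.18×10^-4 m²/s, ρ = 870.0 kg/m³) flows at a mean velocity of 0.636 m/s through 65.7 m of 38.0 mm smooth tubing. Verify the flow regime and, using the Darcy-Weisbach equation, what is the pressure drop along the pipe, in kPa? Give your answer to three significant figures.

Re = VD/ν = 0.636·0.03800/1.18×10^-4 = 205 → laminar (Re < 2300)
f = 64/Re = 0.3125
h_f = f(L/D)V²/(2g) = 0.3125·(65.7/0.03800)·0.636²/(2·9.81) = 11.14 m
Δp = ρg·h_f = 870.0·9.81·11.14 = 95.06 kPa

Δp ≈ 95.1 kPa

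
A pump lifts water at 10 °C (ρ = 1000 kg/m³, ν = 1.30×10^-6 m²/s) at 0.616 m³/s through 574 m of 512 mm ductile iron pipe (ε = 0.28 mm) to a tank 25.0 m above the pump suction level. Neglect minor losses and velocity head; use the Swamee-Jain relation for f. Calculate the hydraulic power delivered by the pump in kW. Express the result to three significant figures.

P_hyd ≈ 205 kW

V = 4Q/(πD²) = 2.992 m/s; Re = 1.18×10^6; ε/D = 5.47×10^-4; f = 0.01753
h_f = f(L/D)V²/2g = 8.969 m
Total head H = z + h_f = 25.0 + 8.969 = 33.97 m
P_hyd = ρgQH = 1000·9.81·0.616·33.97 = 205.3 kW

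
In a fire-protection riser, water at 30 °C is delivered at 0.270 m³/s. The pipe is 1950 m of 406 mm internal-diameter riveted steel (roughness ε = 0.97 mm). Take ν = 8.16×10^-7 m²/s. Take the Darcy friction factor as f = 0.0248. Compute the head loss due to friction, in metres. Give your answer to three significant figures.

h_f ≈ 26.4 m

V = 4Q/(πD²) = 4·0.270/(π·0.406²) = 2.086 m/s
h_f = f(L/D)V²/(2g) = 0.02480·(1950/0.406)·2.086²/(2·9.81) = 26.41 m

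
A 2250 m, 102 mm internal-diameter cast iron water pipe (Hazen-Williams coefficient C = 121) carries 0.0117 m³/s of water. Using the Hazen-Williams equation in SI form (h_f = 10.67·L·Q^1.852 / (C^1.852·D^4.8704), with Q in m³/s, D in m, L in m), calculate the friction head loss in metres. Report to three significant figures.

h_f ≈ 59.4 m

h_f = 10.67·2250·0.0117^1.852 / (121^1.852·0.102^4.8704) = 59.40 m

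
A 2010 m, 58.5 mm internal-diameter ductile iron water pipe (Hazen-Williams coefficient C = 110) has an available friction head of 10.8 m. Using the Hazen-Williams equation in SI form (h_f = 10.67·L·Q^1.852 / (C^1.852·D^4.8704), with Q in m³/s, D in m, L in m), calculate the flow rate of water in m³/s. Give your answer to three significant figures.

Q ≈ 0.00104 m³/s

Rearranging: Q = [h_f·C^1.852·D^4.8704 / (10.67·L)]^(1/1.852)
Q = [10.8·110^1.852·0.0585^4.8704 / (10.67·2010)]^0.540 = 0.001044 m³/s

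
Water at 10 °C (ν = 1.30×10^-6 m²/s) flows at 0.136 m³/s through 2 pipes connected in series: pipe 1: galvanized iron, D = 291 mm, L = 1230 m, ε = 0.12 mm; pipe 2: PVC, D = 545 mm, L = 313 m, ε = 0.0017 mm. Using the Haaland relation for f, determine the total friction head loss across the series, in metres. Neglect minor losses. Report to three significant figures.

H ≈ 15.5 m

Pipe 1: V = 2.045 m/s, Re = 4.58×10^5, ε/D = 4.12×10^-4, f = 0.01707, h_1 = f(L/D)V²/2g = 15.38 m
Pipe 2: V = 0.5830 m/s, Re = 2.44×10^5, ε/D = 3.12×10^-6, f = 0.01493, h_2 = f(L/D)V²/2g = 0.1485 m
Series → Q common, losses add: H = Σh = 15.53 m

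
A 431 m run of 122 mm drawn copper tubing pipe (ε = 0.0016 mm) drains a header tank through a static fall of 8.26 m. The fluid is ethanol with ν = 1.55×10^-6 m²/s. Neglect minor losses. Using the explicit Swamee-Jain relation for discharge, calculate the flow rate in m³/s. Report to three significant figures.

Swamee-Jain (Type II): Q = -0.965·√(gD⁵h_f/L)·ln[ε/(3.7D) + √(3.17ν²L/(gD³h_f))]
√(gD⁵h_f/L) = √(9.81·0.122⁵·8.26/431) = 0.002254
ε/(3.7D) = 3.54×10^-6; √(3.17ν²L/(gD³h_f)) = 1.49×10^-4
Q = -0.965·0.002254·ln(1.529×10^-4) = 0.01911 m³/s
Check: V = 1.63 m/s, Re = 1.29×10^5, f = 0.01705, h_f = 8.21 m ≈ 8.26 m ✓

Q ≈ 0.0191 m³/s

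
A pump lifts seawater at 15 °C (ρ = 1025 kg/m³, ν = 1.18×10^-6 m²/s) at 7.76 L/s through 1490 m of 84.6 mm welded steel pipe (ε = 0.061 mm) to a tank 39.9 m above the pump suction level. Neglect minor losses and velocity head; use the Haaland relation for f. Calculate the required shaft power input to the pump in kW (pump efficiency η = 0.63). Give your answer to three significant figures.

P_shaft ≈ 9.39 kW

V = 4Q/(πD²) = 1.380 m/s; Re = 9.90×10^4; ε/D = 7.21×10^-4; f = 0.02097
h_f = f(L/D)V²/2g = 35.88 m
Total head H = z + h_f = 39.9 + 35.88 = 75.78 m
P_hyd = ρgQH = 1025·9.81·0.00776·75.78 = 5.913 kW
P_shaft = P_hyd/η = 5.913/0.63 = 9.386 kW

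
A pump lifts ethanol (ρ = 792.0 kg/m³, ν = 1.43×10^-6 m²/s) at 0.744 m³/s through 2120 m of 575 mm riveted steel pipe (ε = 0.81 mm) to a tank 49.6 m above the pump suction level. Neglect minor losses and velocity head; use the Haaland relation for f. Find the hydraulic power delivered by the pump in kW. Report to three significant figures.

V = 4Q/(πD²) = 2.865 m/s; Re = 1.15×10^6; ε/D = 0.00141; f = 0.02161
h_f = f(L/D)V²/2g = 33.33 m
Total head H = z + h_f = 49.6 + 33.33 = 82.93 m
P_hyd = ρgQH = 792.0·9.81·0.744·82.93 = 479.4 kW

P_hyd ≈ 479 kW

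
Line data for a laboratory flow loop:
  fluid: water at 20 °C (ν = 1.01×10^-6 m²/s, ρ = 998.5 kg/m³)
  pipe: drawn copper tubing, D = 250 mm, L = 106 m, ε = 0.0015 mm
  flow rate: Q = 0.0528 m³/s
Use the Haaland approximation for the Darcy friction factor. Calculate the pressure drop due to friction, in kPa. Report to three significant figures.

Δp ≈ 3.60 kPa

V = 4Q/(πD²) = 4·0.0528/(π·0.250²) = 1.076 m/s
Re = VD/ν = 1.076·0.250/1.01×10^-6 = 2.66×10^5 → turbulent
ε/D = 0.0015/250 = 6.00×10^-6
Haaland: f = 0.01471
h_f = f(L/D)V²/(2g) = 0.01471·(106/0.250)·1.076²/(2·9.81) = 0.3679 m
Δp = ρg·h_f = 998.5·9.81·0.3679 = 3.603 kPa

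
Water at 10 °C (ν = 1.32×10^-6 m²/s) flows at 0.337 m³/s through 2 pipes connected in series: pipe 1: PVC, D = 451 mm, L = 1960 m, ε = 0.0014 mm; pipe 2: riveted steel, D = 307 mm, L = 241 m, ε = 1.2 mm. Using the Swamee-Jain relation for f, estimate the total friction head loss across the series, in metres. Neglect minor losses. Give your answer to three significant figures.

H ≈ 35.7 m

Pipe 1: V = 2.110 m/s, Re = 7.21×10^5, ε/D = 3.10×10^-6, f = 0.01234, h_1 = f(L/D)V²/2g = 12.16 m
Pipe 2: V = 4.553 m/s, Re = 1.06×10^6, ε/D = 0.00391, f = 0.02839, h_2 = f(L/D)V²/2g = 23.55 m
Series → Q common, losses add: H = Σh = 35.71 m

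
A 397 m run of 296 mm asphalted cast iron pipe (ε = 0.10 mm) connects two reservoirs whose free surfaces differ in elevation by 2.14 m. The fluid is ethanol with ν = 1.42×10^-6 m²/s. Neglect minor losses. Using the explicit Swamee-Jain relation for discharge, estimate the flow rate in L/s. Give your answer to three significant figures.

Swamee-Jain (Type II): Q = -0.965·√(gD⁵h_f/L)·ln[ε/(3.7D) + √(3.17ν²L/(gD³h_f))]
√(gD⁵h_f/L) = √(9.81·0.296⁵·2.14/397) = 0.01096
ε/(3.7D) = 9.13×10^-5; √(3.17ν²L/(gD³h_f)) = 6.83×10^-5
Q = -0.965·0.01096·ln(1.596×10^-4) = 0.09248 m³/s
Check: V = 1.34 m/s, Re = 2.80×10^5, f = 0.01743, h_f = 2.15 m ≈ 2.14 m ✓

Q ≈ 92.5 L/s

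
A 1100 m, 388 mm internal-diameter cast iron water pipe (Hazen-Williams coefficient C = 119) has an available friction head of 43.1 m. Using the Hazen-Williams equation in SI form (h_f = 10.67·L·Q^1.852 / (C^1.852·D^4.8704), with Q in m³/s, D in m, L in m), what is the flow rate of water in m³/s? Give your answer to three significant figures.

Q ≈ 0.478 m³/s

Rearranging: Q = [h_f·C^1.852·D^4.8704 / (10.67·L)]^(1/1.852)
Q = [43.1·119^1.852·0.388^4.8704 / (10.67·1100)]^0.540 = 0.4780 m³/s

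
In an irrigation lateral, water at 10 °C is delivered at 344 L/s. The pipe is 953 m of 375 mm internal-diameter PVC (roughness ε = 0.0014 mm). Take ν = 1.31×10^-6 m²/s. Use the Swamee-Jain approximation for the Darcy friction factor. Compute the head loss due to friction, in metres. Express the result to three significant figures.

V = 4Q/(πD²) = 4·0.344/(π·0.375²) = 3.115 m/s
Re = VD/ν = 3.115·0.375/1.31×10^-6 = 8.92×10^5 → turbulent
ε/D = 0.0014/375 = 3.73×10^-6
Swamee-Jain: f = 0.01192
h_f = f(L/D)V²/(2g) = 0.01192·(953/0.375)·3.115²/(2·9.81) = 14.98 m

h_f ≈ 15.0 m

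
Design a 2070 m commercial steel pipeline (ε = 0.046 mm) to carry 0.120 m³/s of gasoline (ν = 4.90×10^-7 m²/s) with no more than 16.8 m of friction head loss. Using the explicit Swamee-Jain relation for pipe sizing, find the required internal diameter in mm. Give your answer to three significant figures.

Swamee-Jain (Type III): D = 0.66·[ε^1.25·(LQ²/(gh_f))^4.75 + ν·Q^9.4·(L/(gh_f))^5.2]^0.04
LQ²/(gh_f) = 0.1809; L/(gh_f) = 12.56
Term 1 = ε^1.25·(…)^4.75 = 1.12×10^-9; Term 2 = ν·Q^9.4·(…)^5.2 = 5.61×10^-10
D = 0.66·(1.12×10^-9 + 5.61×10^-10)^0.04 = 0.2942 m = 294 mm
Check: V = 1.77 m/s, Re = 1.06×10^6, f = 0.01421, h_f = 15.9 m ≈ 16.8 m ✓

D ≈ 294 mm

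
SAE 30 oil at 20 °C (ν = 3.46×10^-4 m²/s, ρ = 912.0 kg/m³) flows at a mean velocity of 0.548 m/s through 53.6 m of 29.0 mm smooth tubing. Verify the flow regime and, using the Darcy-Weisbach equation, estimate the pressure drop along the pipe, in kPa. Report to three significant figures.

Δp ≈ 353 kPa

Re = VD/ν = 0.548·0.02900/3.46×10^-4 = 45.9 → laminar (Re < 2300)
f = 64/Re = 1.393
h_f = f(L/D)V²/(2g) = 1.393·(53.6/0.02900)·0.548²/(2·9.81) = 39.42 m
Δp = ρg·h_f = 912.0·9.81·39.42 = 352.7 kPa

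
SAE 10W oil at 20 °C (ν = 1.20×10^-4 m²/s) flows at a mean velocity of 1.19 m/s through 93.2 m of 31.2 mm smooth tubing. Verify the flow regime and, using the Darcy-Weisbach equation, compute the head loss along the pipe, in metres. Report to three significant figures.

Re = VD/ν = 1.19·0.03120/1.20×10^-4 = 309 → laminar (Re < 2300)
f = 64/Re = 0.2069
h_f = f(L/D)V²/(2g) = 0.2069·(93.2/0.03120)·1.19²/(2·9.81) = 44.60 m

h_f ≈ 44.6 m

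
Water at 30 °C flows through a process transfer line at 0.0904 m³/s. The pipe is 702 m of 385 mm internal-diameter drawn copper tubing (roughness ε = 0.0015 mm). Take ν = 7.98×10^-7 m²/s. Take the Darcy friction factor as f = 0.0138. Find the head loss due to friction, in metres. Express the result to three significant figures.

V = 4Q/(πD²) = 4·0.0904/(π·0.385²) = 0.7765 m/s
h_f = f(L/D)V²/(2g) = 0.01380·(702/0.385)·0.7765²/(2·9.81) = 0.7733 m

h_f ≈ 0.773 m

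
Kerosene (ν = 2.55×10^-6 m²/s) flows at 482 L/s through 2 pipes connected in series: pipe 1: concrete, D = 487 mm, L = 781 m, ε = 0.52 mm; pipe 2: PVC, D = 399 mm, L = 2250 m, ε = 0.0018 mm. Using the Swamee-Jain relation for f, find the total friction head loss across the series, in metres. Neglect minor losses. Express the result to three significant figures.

H ≈ 65.7 m

Pipe 1: V = 2.588 m/s, Re = 4.94×10^5, ε/D = 0.00107, f = 0.02065, h_1 = f(L/D)V²/2g = 11.30 m
Pipe 2: V = 3.855 m/s, Re = 6.03×10^5, ε/D = 4.51×10^-6, f = 0.01274, h_2 = f(L/D)V²/2g = 54.43 m
Series → Q common, losses add: H = Σh = 65.73 m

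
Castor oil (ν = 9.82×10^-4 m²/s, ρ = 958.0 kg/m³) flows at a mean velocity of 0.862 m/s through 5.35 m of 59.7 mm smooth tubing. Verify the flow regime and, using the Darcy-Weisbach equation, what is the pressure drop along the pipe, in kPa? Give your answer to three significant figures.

Δp ≈ 39.0 kPa

Re = VD/ν = 0.862·0.05970/9.82×10^-4 = 52.4 → laminar (Re < 2300)
f = 64/Re = 1.221
h_f = f(L/D)V²/(2g) = 1.221·(5.35/0.05970)·0.862²/(2·9.81) = 4.145 m
Δp = ρg·h_f = 958.0·9.81·4.145 = 38.95 kPa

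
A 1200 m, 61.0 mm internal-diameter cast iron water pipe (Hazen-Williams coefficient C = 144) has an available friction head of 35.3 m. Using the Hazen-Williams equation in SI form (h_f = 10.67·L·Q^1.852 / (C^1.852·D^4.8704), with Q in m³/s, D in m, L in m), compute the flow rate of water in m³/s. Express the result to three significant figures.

Rearranging: Q = [h_f·C^1.852·D^4.8704 / (10.67·L)]^(1/1.852)
Q = [35.3·144^1.852·0.0610^4.8704 / (10.67·1200)]^0.540 = 0.003819 m³/s

Q ≈ 0.00382 m³/s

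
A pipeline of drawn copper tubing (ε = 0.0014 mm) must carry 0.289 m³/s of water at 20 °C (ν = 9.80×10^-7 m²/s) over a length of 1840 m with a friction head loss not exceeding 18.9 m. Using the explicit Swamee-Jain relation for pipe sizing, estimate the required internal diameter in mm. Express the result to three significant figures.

D ≈ 384 mm

Swamee-Jain (Type III): D = 0.66·[ε^1.25·(LQ²/(gh_f))^4.75 + ν·Q^9.4·(L/(gh_f))^5.2]^0.04
LQ²/(gh_f) = 0.8289; L/(gh_f) = 9.924
Term 1 = ε^1.25·(…)^4.75 = 1.97×10^-8; Term 2 = ν·Q^9.4·(…)^5.2 = 1.28×10^-6
D = 0.66·(1.97×10^-8 + 1.28×10^-6)^0.04 = 0.3838 m = 384 mm
Check: V = 2.50 m/s, Re = 9.78×10^5, f = 0.01174, h_f = 17.9 m ≈ 18.9 m ✓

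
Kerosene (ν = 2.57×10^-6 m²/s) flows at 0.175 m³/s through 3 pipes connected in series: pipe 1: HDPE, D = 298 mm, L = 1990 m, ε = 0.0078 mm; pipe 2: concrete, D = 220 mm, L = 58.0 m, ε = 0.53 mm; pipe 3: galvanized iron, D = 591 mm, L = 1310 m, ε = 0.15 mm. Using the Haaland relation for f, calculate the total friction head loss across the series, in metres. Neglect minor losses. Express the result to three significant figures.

Pipe 1: V = 2.509 m/s, Re = 2.91×10^5, ε/D = 2.62×10^-5, f = 0.01464, h_1 = f(L/D)V²/2g = 31.37 m
Pipe 2: V = 4.604 m/s, Re = 3.94×10^5, ε/D = 0.00241, f = 0.02503, h_2 = f(L/D)V²/2g = 7.129 m
Pipe 3: V = 0.6379 m/s, Re = 1.47×10^5, ε/D = 2.54×10^-4, f = 0.01793, h_3 = f(L/D)V²/2g = 0.8243 m
Series → Q common, losses add: H = Σh = 39.33 m

H ≈ 39.3 m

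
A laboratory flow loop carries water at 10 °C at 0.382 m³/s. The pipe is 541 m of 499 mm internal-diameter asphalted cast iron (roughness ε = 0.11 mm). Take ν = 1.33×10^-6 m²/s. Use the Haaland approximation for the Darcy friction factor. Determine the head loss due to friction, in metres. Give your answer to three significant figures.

V = 4Q/(πD²) = 4·0.382/(π·0.499²) = 1.953 m/s
Re = VD/ν = 1.953·0.499/1.33×10^-6 = 7.33×10^5 → turbulent
ε/D = 0.11/499 = 2.20×10^-4
Haaland: f = 0.01507
h_f = f(L/D)V²/(2g) = 0.01507·(541/0.499)·1.953²/(2·9.81) = 3.178 m

h_f ≈ 3.18 m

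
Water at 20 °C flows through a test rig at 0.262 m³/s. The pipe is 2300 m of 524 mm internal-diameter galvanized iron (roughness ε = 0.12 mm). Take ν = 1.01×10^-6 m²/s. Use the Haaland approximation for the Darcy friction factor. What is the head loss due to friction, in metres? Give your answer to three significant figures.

V = 4Q/(πD²) = 4·0.262/(π·0.524²) = 1.215 m/s
Re = VD/ν = 1.215·0.524/1.01×10^-6 = 6.30×10^5 → turbulent
ε/D = 0.12/524 = 2.29×10^-4
Haaland: f = 0.01530
h_f = f(L/D)V²/(2g) = 0.01530·(2300/0.524)·1.215²/(2·9.81) = 5.053 m

h_f ≈ 5.05 m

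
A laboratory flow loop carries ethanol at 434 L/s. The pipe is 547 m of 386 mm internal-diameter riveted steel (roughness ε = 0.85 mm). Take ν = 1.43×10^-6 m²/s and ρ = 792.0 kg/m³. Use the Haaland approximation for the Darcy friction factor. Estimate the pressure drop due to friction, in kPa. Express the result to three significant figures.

V = 4Q/(πD²) = 4·0.434/(π·0.386²) = 3.709 m/s
Re = VD/ν = 3.709·0.386/1.43×10^-6 = 1.00×10^6 → turbulent
ε/D = 0.85/386 = 0.00220
Haaland: f = 0.02423
h_f = f(L/D)V²/(2g) = 0.02423·(547/0.386)·3.709²/(2·9.81) = 24.07 m
Δp = ρg·h_f = 792.0·9.81·24.07 = 187.0 kPa

Δp ≈ 187 kPa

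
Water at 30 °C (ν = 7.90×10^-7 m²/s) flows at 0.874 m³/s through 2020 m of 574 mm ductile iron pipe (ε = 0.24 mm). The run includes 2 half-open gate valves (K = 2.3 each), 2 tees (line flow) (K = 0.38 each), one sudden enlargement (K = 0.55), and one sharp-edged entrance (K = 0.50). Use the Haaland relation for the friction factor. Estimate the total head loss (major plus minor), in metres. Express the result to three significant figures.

V = 4Q/(πD²) = 3.378 m/s; V²/2g = 0.5814 m
Re = 2.45×10^6, ε/D = 4.18×10^-4 → f = 0.01629 (Haaland)
Major: h_f = f(L/D)·V²/2g = 0.01629·3519·0.5814 = 33.33 m
Minor: ΣK = 6.41; h_m = ΣK·V²/2g = 3.727 m
Total H_L = 33.33 + 3.727 = 37.06 m

H_L ≈ 37.1 m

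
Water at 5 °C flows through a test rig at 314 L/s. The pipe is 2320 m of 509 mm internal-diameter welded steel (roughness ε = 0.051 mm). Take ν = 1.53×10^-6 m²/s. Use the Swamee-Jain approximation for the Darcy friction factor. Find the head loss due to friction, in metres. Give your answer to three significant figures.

h_f ≈ 7.98 m

V = 4Q/(πD²) = 4·0.314/(π·0.509²) = 1.543 m/s
Re = VD/ν = 1.543·0.509/1.53×10^-6 = 5.13×10^5 → turbulent
ε/D = 0.051/509 = 1.00×10^-4
Swamee-Jain: f = 0.01443
h_f = f(L/D)V²/(2g) = 0.01443·(2320/0.509)·1.543²/(2·9.81) = 7.980 m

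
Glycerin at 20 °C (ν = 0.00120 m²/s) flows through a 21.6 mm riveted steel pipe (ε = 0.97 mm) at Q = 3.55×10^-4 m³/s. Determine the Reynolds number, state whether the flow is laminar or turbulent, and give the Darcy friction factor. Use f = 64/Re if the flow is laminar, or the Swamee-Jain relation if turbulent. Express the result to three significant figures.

V = 4Q/(πD²) = 0.9688 m/s
Re = VD/ν = 0.9688·0.0216/0.00120 = 17.4
Re < 2300 → laminar → f = 64/Re = 3.670

Re ≈ 17.4; laminar; f = 64/Re ≈ 3.67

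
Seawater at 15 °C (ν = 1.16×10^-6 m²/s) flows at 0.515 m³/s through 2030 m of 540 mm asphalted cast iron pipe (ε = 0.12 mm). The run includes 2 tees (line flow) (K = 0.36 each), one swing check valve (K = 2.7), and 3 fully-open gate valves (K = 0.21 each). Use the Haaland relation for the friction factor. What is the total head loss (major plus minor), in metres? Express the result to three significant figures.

V = 4Q/(πD²) = 2.249 m/s; V²/2g = 0.2577 m
Re = 1.05×10^6, ε/D = 2.22×10^-4 → f = 0.01481 (Haaland)
Major: h_f = f(L/D)·V²/2g = 0.01481·3759·0.2577 = 14.35 m
Minor: ΣK = 4.05; h_m = ΣK·V²/2g = 1.044 m
Total H_L = 14.35 + 1.044 = 15.39 m

H_L ≈ 15.4 m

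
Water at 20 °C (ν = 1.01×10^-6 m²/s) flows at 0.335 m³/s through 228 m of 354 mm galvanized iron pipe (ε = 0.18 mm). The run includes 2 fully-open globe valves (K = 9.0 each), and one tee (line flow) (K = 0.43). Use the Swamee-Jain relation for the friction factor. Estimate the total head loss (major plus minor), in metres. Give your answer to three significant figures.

V = 4Q/(πD²) = 3.404 m/s; V²/2g = 0.5905 m
Re = 1.19×10^6, ε/D = 5.08×10^-4 → f = 0.01727 (Swamee-Jain)
Major: h_f = f(L/D)·V²/2g = 0.01727·644.1·0.5905 = 6.569 m
Minor: ΣK = 18.4; h_m = ΣK·V²/2g = 10.88 m
Total H_L = 6.569 + 10.88 = 17.45 m

H_L ≈ 17.5 m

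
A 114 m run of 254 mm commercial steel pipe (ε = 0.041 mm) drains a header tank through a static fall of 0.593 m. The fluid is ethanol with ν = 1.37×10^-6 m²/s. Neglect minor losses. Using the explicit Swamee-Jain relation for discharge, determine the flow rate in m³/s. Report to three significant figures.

Q ≈ 0.0635 m³/s

Swamee-Jain (Type II): Q = -0.965·√(gD⁵h_f/L)·ln[ε/(3.7D) + √(3.17ν²L/(gD³h_f))]
√(gD⁵h_f/L) = √(9.81·0.254⁵·0.593/114) = 0.007345
ε/(3.7D) = 4.36×10^-5; √(3.17ν²L/(gD³h_f)) = 8.44×10^-5
Q = -0.965·0.007345·ln(1.280×10^-4) = 0.06353 m³/s
Check: V = 1.25 m/s, Re = 2.32×10^5, f = 0.01651, h_f = 0.594 m ≈ 0.593 m ✓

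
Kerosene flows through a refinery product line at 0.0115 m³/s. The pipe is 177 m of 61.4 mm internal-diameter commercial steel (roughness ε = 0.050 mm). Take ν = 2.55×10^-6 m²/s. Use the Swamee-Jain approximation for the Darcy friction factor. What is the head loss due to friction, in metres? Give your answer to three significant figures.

h_f ≈ 48.4 m

V = 4Q/(πD²) = 4·0.0115/(π·0.0614²) = 3.884 m/s
Re = VD/ν = 3.884·0.0614/2.55×10^-6 = 9.35×10^4 → turbulent
ε/D = 0.050/61.4 = 8.14×10^-4
Swamee-Jain: f = 0.02183
h_f = f(L/D)V²/(2g) = 0.02183·(177/0.0614)·3.884²/(2·9.81) = 48.38 m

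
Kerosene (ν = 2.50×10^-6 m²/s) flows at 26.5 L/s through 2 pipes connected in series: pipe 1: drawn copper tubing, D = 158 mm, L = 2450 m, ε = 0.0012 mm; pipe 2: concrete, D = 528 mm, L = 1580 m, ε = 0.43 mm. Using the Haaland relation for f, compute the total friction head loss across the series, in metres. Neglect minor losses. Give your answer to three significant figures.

H ≈ 26.7 m

Pipe 1: V = 1.352 m/s, Re = 8.54×10^4, ε/D = 7.59×10^-6, f = 0.01845, h_1 = f(L/D)V²/2g = 26.64 m
Pipe 2: V = 0.1210 m/s, Re = 2.56×10^4, ε/D = 8.14×10^-4, f = 0.02597, h_2 = f(L/D)V²/2g = 0.05803 m
Series → Q common, losses add: H = Σh = 26.69 m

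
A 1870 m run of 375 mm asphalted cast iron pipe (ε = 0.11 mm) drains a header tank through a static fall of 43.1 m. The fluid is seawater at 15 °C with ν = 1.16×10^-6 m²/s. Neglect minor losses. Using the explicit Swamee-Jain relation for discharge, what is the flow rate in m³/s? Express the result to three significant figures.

Swamee-Jain (Type II): Q = -0.965·√(gD⁵h_f/L)·ln[ε/(3.7D) + √(3.17ν²L/(gD³h_f))]
√(gD⁵h_f/L) = √(9.81·0.375⁵·43.1/1870) = 0.04095
ε/(3.7D) = 7.93×10^-5; √(3.17ν²L/(gD³h_f)) = 1.89×10^-5
Q = -0.965·0.04095·ln(9.819×10^-5) = 0.3647 m³/s
Check: V = 3.30 m/s, Re = 1.07×10^6, f = 0.01565, h_f = 43.4 m ≈ 43.1 m ✓

Q ≈ 0.365 m³/s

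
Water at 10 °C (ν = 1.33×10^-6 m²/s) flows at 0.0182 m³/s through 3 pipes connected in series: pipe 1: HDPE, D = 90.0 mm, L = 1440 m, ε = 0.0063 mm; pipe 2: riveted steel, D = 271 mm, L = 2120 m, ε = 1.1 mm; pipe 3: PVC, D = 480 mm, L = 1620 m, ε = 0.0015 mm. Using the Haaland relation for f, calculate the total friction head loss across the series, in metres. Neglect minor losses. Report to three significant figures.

Pipe 1: V = 2.861 m/s, Re = 1.94×10^5, ε/D = 7.00×10^-5, f = 0.01606, h_1 = f(L/D)V²/2g = 107.2 m
Pipe 2: V = 0.3155 m/s, Re = 6.43×10^4, ε/D = 0.00406, f = 0.03007, h_2 = f(L/D)V²/2g = 1.194 m
Pipe 3: V = 0.1006 m/s, Re = 3.63×10^4, ε/D = 3.13×10^-6, f = 0.02230, h_3 = f(L/D)V²/2g = 0.03880 m
Series → Q common, losses add: H = Σh = 108.4 m

H ≈ 108 m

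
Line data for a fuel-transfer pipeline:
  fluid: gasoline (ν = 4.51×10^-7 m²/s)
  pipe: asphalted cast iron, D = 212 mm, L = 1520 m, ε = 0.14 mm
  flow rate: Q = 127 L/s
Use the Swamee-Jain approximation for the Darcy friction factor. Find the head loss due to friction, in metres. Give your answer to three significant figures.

V = 4Q/(πD²) = 4·0.127/(π·0.212²) = 3.598 m/s
Re = VD/ν = 3.598·0.212/4.51×10^-7 = 1.69×10^6 → turbulent
ε/D = 0.14/212 = 6.60×10^-4
Swamee-Jain: f = 0.01811
h_f = f(L/D)V²/(2g) = 0.01811·(1520/0.212)·3.598²/(2·9.81) = 85.68 m

h_f ≈ 85.7 m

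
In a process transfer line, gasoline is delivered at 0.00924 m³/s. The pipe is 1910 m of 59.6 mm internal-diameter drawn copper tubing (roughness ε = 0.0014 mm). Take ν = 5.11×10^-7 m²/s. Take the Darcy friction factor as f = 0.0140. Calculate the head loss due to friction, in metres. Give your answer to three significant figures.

V = 4Q/(πD²) = 4·0.00924/(π·0.0596²) = 3.312 m/s
h_f = f(L/D)V²/(2g) = 0.01400·(1910/0.0596)·3.312²/(2·9.81) = 250.8 m

h_f ≈ 251 m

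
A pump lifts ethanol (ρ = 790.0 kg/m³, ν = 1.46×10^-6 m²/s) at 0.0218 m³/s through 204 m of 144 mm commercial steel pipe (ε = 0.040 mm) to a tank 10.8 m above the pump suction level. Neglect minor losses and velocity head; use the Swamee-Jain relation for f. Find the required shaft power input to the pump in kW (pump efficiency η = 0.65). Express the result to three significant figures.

P_shaft ≈ 3.43 kW

V = 4Q/(πD²) = 1.339 m/s; Re = 1.32×10^5; ε/D = 2.78×10^-4; f = 0.01862
h_f = f(L/D)V²/2g = 2.408 m
Total head H = z + h_f = 10.8 + 2.408 = 13.21 m
P_hyd = ρgQH = 790.0·9.81·0.0218·13.21 = 2.232 kW
P_shaft = P_hyd/η = 2.232/0.65 = 3.433 kW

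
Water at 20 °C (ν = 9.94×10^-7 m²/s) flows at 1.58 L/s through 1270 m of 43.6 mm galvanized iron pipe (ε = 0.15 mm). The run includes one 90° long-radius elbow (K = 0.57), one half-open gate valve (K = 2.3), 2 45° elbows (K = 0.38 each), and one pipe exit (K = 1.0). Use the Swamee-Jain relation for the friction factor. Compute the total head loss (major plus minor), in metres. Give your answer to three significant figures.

H_L ≈ 50.1 m

V = 4Q/(πD²) = 1.058 m/s; V²/2g = 0.05708 m
Re = 4.64×10^4, ε/D = 0.00344 → f = 0.02996 (Swamee-Jain)
Major: h_f = f(L/D)·V²/2g = 0.02996·29128·0.05708 = 49.81 m
Minor: ΣK = 4.63; h_m = ΣK·V²/2g = 0.2643 m
Total H_L = 49.81 + 0.2643 = 50.08 m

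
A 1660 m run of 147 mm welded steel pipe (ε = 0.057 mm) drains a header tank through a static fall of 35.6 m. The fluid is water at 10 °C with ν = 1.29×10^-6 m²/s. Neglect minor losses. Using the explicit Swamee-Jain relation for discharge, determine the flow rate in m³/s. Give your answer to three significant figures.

Q ≈ 0.0314 m³/s

Swamee-Jain (Type II): Q = -0.965·√(gD⁵h_f/L)·ln[ε/(3.7D) + √(3.17ν²L/(gD³h_f))]
√(gD⁵h_f/L) = √(9.81·0.147⁵·35.6/1660) = 0.003800
ε/(3.7D) = 1.05×10^-4; √(3.17ν²L/(gD³h_f)) = 8.88×10^-5
Q = -0.965·0.003800·ln(1.936×10^-4) = 0.03135 m³/s
Check: V = 1.85 m/s, Re = 2.11×10^5, f = 0.01822, h_f = 35.8 m ≈ 35.6 m ✓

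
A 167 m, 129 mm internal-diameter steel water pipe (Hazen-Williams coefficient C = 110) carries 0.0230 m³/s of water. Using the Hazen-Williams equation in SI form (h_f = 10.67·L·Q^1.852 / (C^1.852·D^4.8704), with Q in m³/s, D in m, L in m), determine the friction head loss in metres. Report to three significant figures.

h_f = 10.67·167·0.0230^1.852 / (110^1.852·0.129^4.8704) = 5.860 m

h_f ≈ 5.86 m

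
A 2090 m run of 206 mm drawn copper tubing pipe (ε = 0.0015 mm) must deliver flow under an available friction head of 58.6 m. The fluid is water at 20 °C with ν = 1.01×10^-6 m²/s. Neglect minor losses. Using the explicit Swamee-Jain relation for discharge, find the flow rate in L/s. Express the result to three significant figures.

Q ≈ 99.0 L/s

Swamee-Jain (Type II): Q = -0.965·√(gD⁵h_f/L)·ln[ε/(3.7D) + √(3.17ν²L/(gD³h_f))]
√(gD⁵h_f/L) = √(9.81·0.206⁵·58.6/2090) = 0.01010
ε/(3.7D) = 1.97×10^-6; √(3.17ν²L/(gD³h_f)) = 3.67×10^-5
Q = -0.965·0.01010·ln(3.864×10^-5) = 0.09905 m³/s
Check: V = 2.97 m/s, Re = 6.06×10^5, f = 0.01278, h_f = 58.4 m ≈ 58.6 m ✓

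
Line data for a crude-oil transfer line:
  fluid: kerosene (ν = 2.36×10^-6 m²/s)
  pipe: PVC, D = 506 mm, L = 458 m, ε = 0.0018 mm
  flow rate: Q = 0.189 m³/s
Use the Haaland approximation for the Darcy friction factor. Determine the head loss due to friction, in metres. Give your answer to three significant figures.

h_f ≈ 0.632 m

V = 4Q/(πD²) = 4·0.189/(π·0.506²) = 0.9399 m/s
Re = VD/ν = 0.9399·0.506/2.36×10^-6 = 2.02×10^5 → turbulent
ε/D = 0.0018/506 = 3.56×10^-6
Haaland: f = 0.01550
h_f = f(L/D)V²/(2g) = 0.01550·(458/0.506)·0.9399²/(2·9.81) = 0.6315 m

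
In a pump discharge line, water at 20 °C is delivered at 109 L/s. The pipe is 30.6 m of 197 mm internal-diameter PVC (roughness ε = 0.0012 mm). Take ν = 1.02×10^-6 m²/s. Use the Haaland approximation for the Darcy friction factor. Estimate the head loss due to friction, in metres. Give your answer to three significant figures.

V = 4Q/(πD²) = 4·0.109/(π·0.197²) = 3.576 m/s
Re = VD/ν = 3.576·0.197/1.02×10^-6 = 6.91×10^5 → turbulent
ε/D = 0.0012/197 = 6.09×10^-6
Haaland: f = 0.01242
h_f = f(L/D)V²/(2g) = 0.01242·(30.6/0.197)·3.576²/(2·9.81) = 1.258 m

h_f ≈ 1.26 m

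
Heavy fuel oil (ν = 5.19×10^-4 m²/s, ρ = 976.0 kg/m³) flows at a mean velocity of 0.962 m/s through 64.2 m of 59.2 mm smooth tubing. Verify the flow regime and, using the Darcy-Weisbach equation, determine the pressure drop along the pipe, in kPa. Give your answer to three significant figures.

Re = VD/ν = 0.962·0.05920/5.19×10^-4 = 110 → laminar (Re < 2300)
f = 64/Re = 0.5832
h_f = f(L/D)V²/(2g) = 0.5832·(64.2/0.05920)·0.962²/(2·9.81) = 29.83 m
Δp = ρg·h_f = 976.0·9.81·29.83 = 285.6 kPa

Δp ≈ 286 kPa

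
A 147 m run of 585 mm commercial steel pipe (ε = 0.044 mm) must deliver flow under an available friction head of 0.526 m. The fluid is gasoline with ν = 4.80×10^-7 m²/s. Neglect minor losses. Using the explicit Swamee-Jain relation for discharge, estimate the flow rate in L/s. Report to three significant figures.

Swamee-Jain (Type II): Q = -0.965·√(gD⁵h_f/L)·ln[ε/(3.7D) + √(3.17ν²L/(gD³h_f))]
√(gD⁵h_f/L) = √(9.81·0.585⁵·0.526/147) = 0.04904
ε/(3.7D) = 2.03×10^-5; √(3.17ν²L/(gD³h_f)) = 1.02×10^-5
Q = -0.965·0.04904·ln(3.052×10^-5) = 0.4920 m³/s
Check: V = 1.83 m/s, Re = 2.23×10^6, f = 0.01233, h_f = 0.529 m ≈ 0.526 m ✓

Q ≈ 492 L/s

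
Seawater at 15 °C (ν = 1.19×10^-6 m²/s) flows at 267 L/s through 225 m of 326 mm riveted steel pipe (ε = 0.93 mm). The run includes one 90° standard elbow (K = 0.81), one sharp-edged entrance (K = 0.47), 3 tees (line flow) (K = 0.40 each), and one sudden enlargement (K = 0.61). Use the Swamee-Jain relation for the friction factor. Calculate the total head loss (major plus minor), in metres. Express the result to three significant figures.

V = 4Q/(πD²) = 3.199 m/s; V²/2g = 0.5215 m
Re = 8.76×10^5, ε/D = 0.00285 → f = 0.02604 (Swamee-Jain)
Major: h_f = f(L/D)·V²/2g = 0.02604·690.2·0.5215 = 9.372 m
Minor: ΣK = 3.09; h_m = ΣK·V²/2g = 1.612 m
Total H_L = 9.372 + 1.612 = 10.98 m

H_L ≈ 11.0 m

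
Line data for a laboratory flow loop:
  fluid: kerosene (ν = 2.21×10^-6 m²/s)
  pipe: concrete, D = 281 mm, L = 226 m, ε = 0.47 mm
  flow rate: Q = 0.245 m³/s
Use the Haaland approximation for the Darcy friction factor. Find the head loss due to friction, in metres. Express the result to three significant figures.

V = 4Q/(πD²) = 4·0.245/(π·0.281²) = 3.951 m/s
Re = VD/ν = 3.951·0.281/2.21×10^-6 = 5.02×10^5 → turbulent
ε/D = 0.47/281 = 0.00167
Haaland: f = 0.02275
h_f = f(L/D)V²/(2g) = 0.02275·(226/0.281)·3.951²/(2·9.81) = 14.56 m

h_f ≈ 14.6 m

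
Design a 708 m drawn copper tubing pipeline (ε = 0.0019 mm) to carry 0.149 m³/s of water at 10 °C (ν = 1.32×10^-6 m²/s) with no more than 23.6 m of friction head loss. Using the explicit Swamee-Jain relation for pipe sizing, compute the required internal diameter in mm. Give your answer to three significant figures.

D ≈ 237 mm

Swamee-Jain (Type III): D = 0.66·[ε^1.25·(LQ²/(gh_f))^4.75 + ν·Q^9.4·(L/(gh_f))^5.2]^0.04
LQ²/(gh_f) = 0.06789; L/(gh_f) = 3.058
Term 1 = ε^1.25·(…)^4.75 = 1.99×10^-13; Term 2 = ν·Q^9.4·(…)^5.2 = 7.46×10^-12
D = 0.66·(1.99×10^-13 + 7.46×10^-12)^0.04 = 0.2371 m = 237 mm
Check: V = 3.37 m/s, Re = 6.06×10^5, f = 0.01280, h_f = 22.2 m ≈ 23.6 m ✓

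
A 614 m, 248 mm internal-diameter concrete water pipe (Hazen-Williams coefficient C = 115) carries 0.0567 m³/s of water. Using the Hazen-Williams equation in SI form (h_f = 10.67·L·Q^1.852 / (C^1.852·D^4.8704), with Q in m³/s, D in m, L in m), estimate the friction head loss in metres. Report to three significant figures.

h_f ≈ 4.37 m

h_f = 10.67·614·0.0567^1.852 / (115^1.852·0.248^4.8704) = 4.373 m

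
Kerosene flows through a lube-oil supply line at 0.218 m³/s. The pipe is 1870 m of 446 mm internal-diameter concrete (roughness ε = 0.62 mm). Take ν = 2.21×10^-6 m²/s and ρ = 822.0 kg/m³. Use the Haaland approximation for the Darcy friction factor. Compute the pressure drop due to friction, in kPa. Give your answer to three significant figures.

Δp ≈ 74.1 kPa

V = 4Q/(πD²) = 4·0.218/(π·0.446²) = 1.395 m/s
Re = VD/ν = 1.395·0.446/2.21×10^-6 = 2.82×10^5 → turbulent
ε/D = 0.62/446 = 0.00139
Haaland: f = 0.02207
h_f = f(L/D)V²/(2g) = 0.02207·(1870/0.446)·1.395²/(2·9.81) = 9.185 m
Δp = ρg·h_f = 822.0·9.81·9.185 = 74.07 kPa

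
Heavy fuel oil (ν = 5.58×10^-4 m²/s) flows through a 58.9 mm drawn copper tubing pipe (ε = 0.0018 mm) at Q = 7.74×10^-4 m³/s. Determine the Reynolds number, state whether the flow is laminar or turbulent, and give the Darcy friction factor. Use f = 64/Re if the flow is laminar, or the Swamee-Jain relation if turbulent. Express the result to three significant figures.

V = 4Q/(πD²) = 0.2841 m/s
Re = VD/ν = 0.2841·0.0589/5.58×10^-4 = 30.0
Re < 2300 → laminar → f = 64/Re = 2.134

Re ≈ 30.0; laminar; f = 64/Re ≈ 2.13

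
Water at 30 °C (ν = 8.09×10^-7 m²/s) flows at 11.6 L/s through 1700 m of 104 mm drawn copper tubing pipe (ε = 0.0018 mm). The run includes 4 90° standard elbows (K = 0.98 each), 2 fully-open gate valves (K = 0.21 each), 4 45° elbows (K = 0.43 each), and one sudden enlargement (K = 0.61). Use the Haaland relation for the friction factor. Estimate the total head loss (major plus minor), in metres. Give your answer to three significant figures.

V = 4Q/(πD²) = 1.366 m/s; V²/2g = 0.09504 m
Re = 1.76×10^5, ε/D = 1.73×10^-5 → f = 0.01600 (Haaland)
Major: h_f = f(L/D)·V²/2g = 0.01600·16346·0.09504 = 24.85 m
Minor: ΣK = 6.67; h_m = ΣK·V²/2g = 0.6339 m
Total H_L = 24.85 + 0.6339 = 25.49 m

H_L ≈ 25.5 m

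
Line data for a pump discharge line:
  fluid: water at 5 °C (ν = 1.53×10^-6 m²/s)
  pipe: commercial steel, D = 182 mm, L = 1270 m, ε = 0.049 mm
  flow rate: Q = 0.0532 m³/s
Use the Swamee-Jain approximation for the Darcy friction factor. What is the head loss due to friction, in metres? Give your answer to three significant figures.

V = 4Q/(πD²) = 4·0.0532/(π·0.182²) = 2.045 m/s
Re = VD/ν = 2.045·0.182/1.53×10^-6 = 2.43×10^5 → turbulent
ε/D = 0.049/182 = 2.69×10^-4
Swamee-Jain: f = 0.01721
h_f = f(L/D)V²/(2g) = 0.01721·(1270/0.182)·2.045²/(2·9.81) = 25.59 m

h_f ≈ 25.6 m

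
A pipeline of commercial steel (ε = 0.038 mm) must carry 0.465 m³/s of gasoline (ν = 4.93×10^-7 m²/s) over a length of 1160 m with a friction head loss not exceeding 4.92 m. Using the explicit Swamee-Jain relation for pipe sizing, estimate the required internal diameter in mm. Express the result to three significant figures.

Swamee-Jain (Type III): D = 0.66·[ε^1.25·(LQ²/(gh_f))^4.75 + ν·Q^9.4·(L/(gh_f))^5.2]^0.04
LQ²/(gh_f) = 5.197; L/(gh_f) = 24.03
Term 1 = ε^1.25·(…)^4.75 = 0.00749; Term 2 = ν·Q^9.4·(…)^5.2 = 0.00559
D = 0.66·(0.00749 + 0.00559)^0.04 = 0.5549 m = 555 mm
Check: V = 1.92 m/s, Re = 2.16×10^6, f = 0.01221, h_f = 4.81 m ≈ 4.92 m ✓

D ≈ 555 mm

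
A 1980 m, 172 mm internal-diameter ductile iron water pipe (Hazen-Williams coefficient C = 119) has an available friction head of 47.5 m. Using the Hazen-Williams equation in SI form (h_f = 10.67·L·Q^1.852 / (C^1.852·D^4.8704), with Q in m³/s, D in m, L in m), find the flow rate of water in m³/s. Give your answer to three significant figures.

Q ≈ 0.0432 m³/s

Rearranging: Q = [h_f·C^1.852·D^4.8704 / (10.67·L)]^(1/1.852)
Q = [47.5·119^1.852·0.172^4.8704 / (10.67·1980)]^0.540 = 0.04318 m³/s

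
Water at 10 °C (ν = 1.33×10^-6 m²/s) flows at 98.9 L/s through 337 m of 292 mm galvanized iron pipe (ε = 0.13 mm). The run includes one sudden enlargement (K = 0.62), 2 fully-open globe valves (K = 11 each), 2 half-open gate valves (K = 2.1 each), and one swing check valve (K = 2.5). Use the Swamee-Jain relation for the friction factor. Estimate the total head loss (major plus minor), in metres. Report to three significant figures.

V = 4Q/(πD²) = 1.477 m/s; V²/2g = 0.1112 m
Re = 3.24×10^5, ε/D = 4.45×10^-4 → f = 0.01790 (Swamee-Jain)
Major: h_f = f(L/D)·V²/2g = 0.01790·1154·0.1112 = 2.297 m
Minor: ΣK = 29.3; h_m = ΣK·V²/2g = 3.259 m
Total H_L = 2.297 + 3.259 = 5.556 m

H_L ≈ 5.56 m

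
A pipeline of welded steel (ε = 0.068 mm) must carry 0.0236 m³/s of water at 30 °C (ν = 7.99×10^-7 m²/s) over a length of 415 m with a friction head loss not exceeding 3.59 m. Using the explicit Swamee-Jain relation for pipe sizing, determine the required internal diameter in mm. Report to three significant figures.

D ≈ 160 mm

Swamee-Jain (Type III): D = 0.66·[ε^1.25·(LQ²/(gh_f))^4.75 + ν·Q^9.4·(L/(gh_f))^5.2]^0.04
LQ²/(gh_f) = 0.006563; L/(gh_f) = 11.78
Term 1 = ε^1.25·(…)^4.75 = 2.64×10^-16; Term 2 = ν·Q^9.4·(…)^5.2 = 1.51×10^-16
D = 0.66·(2.64×10^-16 + 1.51×10^-16)^0.04 = 0.1601 m = 160 mm
Check: V = 1.17 m/s, Re = 2.35×10^5, f = 0.01825, h_f = 3.32 m ≈ 3.59 m ✓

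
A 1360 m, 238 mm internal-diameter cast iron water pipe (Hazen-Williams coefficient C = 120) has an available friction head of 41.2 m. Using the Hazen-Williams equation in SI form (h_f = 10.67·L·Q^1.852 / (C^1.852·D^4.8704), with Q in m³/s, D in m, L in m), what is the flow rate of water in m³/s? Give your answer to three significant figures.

Rearranging: Q = [h_f·C^1.852·D^4.8704 / (10.67·L)]^(1/1.852)
Q = [41.2·120^1.852·0.238^4.8704 / (10.67·1360)]^0.540 = 0.1160 m³/s

Q ≈ 0.116 m³/s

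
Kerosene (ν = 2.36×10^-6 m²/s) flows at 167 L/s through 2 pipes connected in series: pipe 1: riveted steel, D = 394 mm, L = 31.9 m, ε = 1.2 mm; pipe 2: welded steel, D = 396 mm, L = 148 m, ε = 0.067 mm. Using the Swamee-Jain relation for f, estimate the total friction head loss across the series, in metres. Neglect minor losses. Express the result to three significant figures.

Pipe 1: V = 1.370 m/s, Re = 2.29×10^5, ε/D = 0.00305, f = 0.02703, h_1 = f(L/D)V²/2g = 0.2093 m
Pipe 2: V = 1.356 m/s, Re = 2.28×10^5, ε/D = 1.69×10^-4, f = 0.01662, h_2 = f(L/D)V²/2g = 0.5821 m
Series → Q common, losses add: H = Σh = 0.7914 m

H ≈ 0.791 m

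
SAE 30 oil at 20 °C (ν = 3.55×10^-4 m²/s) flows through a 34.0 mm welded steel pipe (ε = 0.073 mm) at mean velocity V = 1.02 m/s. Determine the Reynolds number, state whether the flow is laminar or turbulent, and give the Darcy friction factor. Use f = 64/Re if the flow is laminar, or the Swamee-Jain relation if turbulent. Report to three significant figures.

Re ≈ 97.7; laminar; f = 64/Re ≈ 0.655

Re = VD/ν = 1.020·0.0340/3.55×10^-4 = 97.7
Re < 2300 → laminar → f = 64/Re = 0.6551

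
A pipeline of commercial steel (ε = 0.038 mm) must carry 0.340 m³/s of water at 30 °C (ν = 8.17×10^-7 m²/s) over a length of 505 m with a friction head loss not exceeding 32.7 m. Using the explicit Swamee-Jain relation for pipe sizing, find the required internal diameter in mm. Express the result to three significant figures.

Swamee-Jain (Type III): D = 0.66·[ε^1.25·(LQ²/(gh_f))^4.75 + ν·Q^9.4·(L/(gh_f))^5.2]^0.04
LQ²/(gh_f) = 0.1820; L/(gh_f) = 1.574
Term 1 = ε^1.25·(…)^4.75 = 9.12×10^-10; Term 2 = ν·Q^9.4·(…)^5.2 = 3.41×10^-10
D = 0.66·(9.12×10^-10 + 3.41×10^-10)^0.04 = 0.2907 m = 291 mm
Check: V = 5.12 m/s, Re = 1.82×10^6, f = 0.01344, h_f = 31.2 m ≈ 32.7 m ✓

D ≈ 291 mm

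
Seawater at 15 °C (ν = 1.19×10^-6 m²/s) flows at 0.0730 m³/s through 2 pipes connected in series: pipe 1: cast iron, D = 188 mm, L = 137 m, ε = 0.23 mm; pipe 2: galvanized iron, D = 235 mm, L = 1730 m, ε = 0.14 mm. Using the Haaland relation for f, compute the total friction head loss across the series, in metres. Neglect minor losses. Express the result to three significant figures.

H ≈ 25.1 m

Pipe 1: V = 2.630 m/s, Re = 4.15×10^5, ε/D = 0.00122, f = 0.02122, h_1 = f(L/D)V²/2g = 5.451 m
Pipe 2: V = 1.683 m/s, Re = 3.32×10^5, ε/D = 5.96×10^-4, f = 0.01850, h_2 = f(L/D)V²/2g = 19.67 m
Series → Q common, losses add: H = Σh = 25.12 m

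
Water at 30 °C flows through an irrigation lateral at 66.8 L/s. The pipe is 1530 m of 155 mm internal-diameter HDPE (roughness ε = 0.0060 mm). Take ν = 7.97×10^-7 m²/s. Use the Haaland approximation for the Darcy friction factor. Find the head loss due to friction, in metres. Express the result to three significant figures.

V = 4Q/(πD²) = 4·0.0668/(π·0.155²) = 3.540 m/s
Re = VD/ν = 3.540·0.155/7.97×10^-7 = 6.88×10^5 → turbulent
ε/D = 0.0060/155 = 3.87×10^-5
Haaland: f = 0.01293
h_f = f(L/D)V²/(2g) = 0.01293·(1530/0.155)·3.540²/(2·9.81) = 81.50 m

h_f ≈ 81.5 m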